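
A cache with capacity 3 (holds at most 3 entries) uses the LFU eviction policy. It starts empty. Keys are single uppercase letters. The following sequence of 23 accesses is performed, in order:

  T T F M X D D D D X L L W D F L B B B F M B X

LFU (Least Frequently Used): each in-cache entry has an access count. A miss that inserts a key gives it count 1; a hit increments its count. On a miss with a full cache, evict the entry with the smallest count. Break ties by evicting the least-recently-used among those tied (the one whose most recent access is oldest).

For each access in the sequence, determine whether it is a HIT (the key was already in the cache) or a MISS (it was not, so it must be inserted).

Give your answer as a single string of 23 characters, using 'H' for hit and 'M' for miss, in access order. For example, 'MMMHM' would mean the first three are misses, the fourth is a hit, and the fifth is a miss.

Answer: MHMMMMHHHHMHMHMHMHHMMHM

Derivation:
LFU simulation (capacity=3):
  1. access T: MISS. Cache: [T(c=1)]
  2. access T: HIT, count now 2. Cache: [T(c=2)]
  3. access F: MISS. Cache: [F(c=1) T(c=2)]
  4. access M: MISS. Cache: [F(c=1) M(c=1) T(c=2)]
  5. access X: MISS, evict F(c=1). Cache: [M(c=1) X(c=1) T(c=2)]
  6. access D: MISS, evict M(c=1). Cache: [X(c=1) D(c=1) T(c=2)]
  7. access D: HIT, count now 2. Cache: [X(c=1) T(c=2) D(c=2)]
  8. access D: HIT, count now 3. Cache: [X(c=1) T(c=2) D(c=3)]
  9. access D: HIT, count now 4. Cache: [X(c=1) T(c=2) D(c=4)]
  10. access X: HIT, count now 2. Cache: [T(c=2) X(c=2) D(c=4)]
  11. access L: MISS, evict T(c=2). Cache: [L(c=1) X(c=2) D(c=4)]
  12. access L: HIT, count now 2. Cache: [X(c=2) L(c=2) D(c=4)]
  13. access W: MISS, evict X(c=2). Cache: [W(c=1) L(c=2) D(c=4)]
  14. access D: HIT, count now 5. Cache: [W(c=1) L(c=2) D(c=5)]
  15. access F: MISS, evict W(c=1). Cache: [F(c=1) L(c=2) D(c=5)]
  16. access L: HIT, count now 3. Cache: [F(c=1) L(c=3) D(c=5)]
  17. access B: MISS, evict F(c=1). Cache: [B(c=1) L(c=3) D(c=5)]
  18. access B: HIT, count now 2. Cache: [B(c=2) L(c=3) D(c=5)]
  19. access B: HIT, count now 3. Cache: [L(c=3) B(c=3) D(c=5)]
  20. access F: MISS, evict L(c=3). Cache: [F(c=1) B(c=3) D(c=5)]
  21. access M: MISS, evict F(c=1). Cache: [M(c=1) B(c=3) D(c=5)]
  22. access B: HIT, count now 4. Cache: [M(c=1) B(c=4) D(c=5)]
  23. access X: MISS, evict M(c=1). Cache: [X(c=1) B(c=4) D(c=5)]
Total: 11 hits, 12 misses, 9 evictions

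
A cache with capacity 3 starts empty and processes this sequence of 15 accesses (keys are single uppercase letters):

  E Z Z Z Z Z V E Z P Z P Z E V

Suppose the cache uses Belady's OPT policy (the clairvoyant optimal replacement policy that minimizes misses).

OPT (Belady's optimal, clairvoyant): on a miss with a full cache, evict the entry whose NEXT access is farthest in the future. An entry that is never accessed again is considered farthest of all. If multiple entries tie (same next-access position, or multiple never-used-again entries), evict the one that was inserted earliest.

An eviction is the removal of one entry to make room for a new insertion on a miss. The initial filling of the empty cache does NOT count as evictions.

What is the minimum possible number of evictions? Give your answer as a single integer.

Answer: 2

Derivation:
OPT (Belady) simulation (capacity=3):
  1. access E: MISS. Cache: [E]
  2. access Z: MISS. Cache: [E Z]
  3. access Z: HIT. Next use of Z: step 4. Cache: [E Z]
  4. access Z: HIT. Next use of Z: step 5. Cache: [E Z]
  5. access Z: HIT. Next use of Z: step 6. Cache: [E Z]
  6. access Z: HIT. Next use of Z: step 9. Cache: [E Z]
  7. access V: MISS. Cache: [E Z V]
  8. access E: HIT. Next use of E: step 14. Cache: [E Z V]
  9. access Z: HIT. Next use of Z: step 11. Cache: [E Z V]
  10. access P: MISS, evict V (next use: step 15). Cache: [E Z P]
  11. access Z: HIT. Next use of Z: step 13. Cache: [E Z P]
  12. access P: HIT. Next use of P: never. Cache: [E Z P]
  13. access Z: HIT. Next use of Z: never. Cache: [E Z P]
  14. access E: HIT. Next use of E: never. Cache: [E Z P]
  15. access V: MISS, evict E (next use: never). Cache: [Z P V]
Total: 10 hits, 5 misses, 2 evictions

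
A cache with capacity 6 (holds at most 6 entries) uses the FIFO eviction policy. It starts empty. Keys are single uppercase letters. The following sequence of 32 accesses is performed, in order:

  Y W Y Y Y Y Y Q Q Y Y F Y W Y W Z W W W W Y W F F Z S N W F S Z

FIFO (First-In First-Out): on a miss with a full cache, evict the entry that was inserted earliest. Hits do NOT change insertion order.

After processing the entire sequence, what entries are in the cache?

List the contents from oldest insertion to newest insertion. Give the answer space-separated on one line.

Answer: W Q F Z S N

Derivation:
FIFO simulation (capacity=6):
  1. access Y: MISS. Cache (old->new): [Y]
  2. access W: MISS. Cache (old->new): [Y W]
  3. access Y: HIT. Cache (old->new): [Y W]
  4. access Y: HIT. Cache (old->new): [Y W]
  5. access Y: HIT. Cache (old->new): [Y W]
  6. access Y: HIT. Cache (old->new): [Y W]
  7. access Y: HIT. Cache (old->new): [Y W]
  8. access Q: MISS. Cache (old->new): [Y W Q]
  9. access Q: HIT. Cache (old->new): [Y W Q]
  10. access Y: HIT. Cache (old->new): [Y W Q]
  11. access Y: HIT. Cache (old->new): [Y W Q]
  12. access F: MISS. Cache (old->new): [Y W Q F]
  13. access Y: HIT. Cache (old->new): [Y W Q F]
  14. access W: HIT. Cache (old->new): [Y W Q F]
  15. access Y: HIT. Cache (old->new): [Y W Q F]
  16. access W: HIT. Cache (old->new): [Y W Q F]
  17. access Z: MISS. Cache (old->new): [Y W Q F Z]
  18. access W: HIT. Cache (old->new): [Y W Q F Z]
  19. access W: HIT. Cache (old->new): [Y W Q F Z]
  20. access W: HIT. Cache (old->new): [Y W Q F Z]
  21. access W: HIT. Cache (old->new): [Y W Q F Z]
  22. access Y: HIT. Cache (old->new): [Y W Q F Z]
  23. access W: HIT. Cache (old->new): [Y W Q F Z]
  24. access F: HIT. Cache (old->new): [Y W Q F Z]
  25. access F: HIT. Cache (old->new): [Y W Q F Z]
  26. access Z: HIT. Cache (old->new): [Y W Q F Z]
  27. access S: MISS. Cache (old->new): [Y W Q F Z S]
  28. access N: MISS, evict Y. Cache (old->new): [W Q F Z S N]
  29. access W: HIT. Cache (old->new): [W Q F Z S N]
  30. access F: HIT. Cache (old->new): [W Q F Z S N]
  31. access S: HIT. Cache (old->new): [W Q F Z S N]
  32. access Z: HIT. Cache (old->new): [W Q F Z S N]
Total: 25 hits, 7 misses, 1 evictions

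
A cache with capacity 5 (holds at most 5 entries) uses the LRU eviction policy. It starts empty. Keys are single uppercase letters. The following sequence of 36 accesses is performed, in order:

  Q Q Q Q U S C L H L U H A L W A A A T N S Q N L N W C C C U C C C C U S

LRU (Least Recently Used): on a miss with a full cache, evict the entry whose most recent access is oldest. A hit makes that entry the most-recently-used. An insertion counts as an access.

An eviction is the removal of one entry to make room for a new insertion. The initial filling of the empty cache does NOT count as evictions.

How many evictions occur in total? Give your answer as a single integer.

LRU simulation (capacity=5):
  1. access Q: MISS. Cache (LRU->MRU): [Q]
  2. access Q: HIT. Cache (LRU->MRU): [Q]
  3. access Q: HIT. Cache (LRU->MRU): [Q]
  4. access Q: HIT. Cache (LRU->MRU): [Q]
  5. access U: MISS. Cache (LRU->MRU): [Q U]
  6. access S: MISS. Cache (LRU->MRU): [Q U S]
  7. access C: MISS. Cache (LRU->MRU): [Q U S C]
  8. access L: MISS. Cache (LRU->MRU): [Q U S C L]
  9. access H: MISS, evict Q. Cache (LRU->MRU): [U S C L H]
  10. access L: HIT. Cache (LRU->MRU): [U S C H L]
  11. access U: HIT. Cache (LRU->MRU): [S C H L U]
  12. access H: HIT. Cache (LRU->MRU): [S C L U H]
  13. access A: MISS, evict S. Cache (LRU->MRU): [C L U H A]
  14. access L: HIT. Cache (LRU->MRU): [C U H A L]
  15. access W: MISS, evict C. Cache (LRU->MRU): [U H A L W]
  16. access A: HIT. Cache (LRU->MRU): [U H L W A]
  17. access A: HIT. Cache (LRU->MRU): [U H L W A]
  18. access A: HIT. Cache (LRU->MRU): [U H L W A]
  19. access T: MISS, evict U. Cache (LRU->MRU): [H L W A T]
  20. access N: MISS, evict H. Cache (LRU->MRU): [L W A T N]
  21. access S: MISS, evict L. Cache (LRU->MRU): [W A T N S]
  22. access Q: MISS, evict W. Cache (LRU->MRU): [A T N S Q]
  23. access N: HIT. Cache (LRU->MRU): [A T S Q N]
  24. access L: MISS, evict A. Cache (LRU->MRU): [T S Q N L]
  25. access N: HIT. Cache (LRU->MRU): [T S Q L N]
  26. access W: MISS, evict T. Cache (LRU->MRU): [S Q L N W]
  27. access C: MISS, evict S. Cache (LRU->MRU): [Q L N W C]
  28. access C: HIT. Cache (LRU->MRU): [Q L N W C]
  29. access C: HIT. Cache (LRU->MRU): [Q L N W C]
  30. access U: MISS, evict Q. Cache (LRU->MRU): [L N W C U]
  31. access C: HIT. Cache (LRU->MRU): [L N W U C]
  32. access C: HIT. Cache (LRU->MRU): [L N W U C]
  33. access C: HIT. Cache (LRU->MRU): [L N W U C]
  34. access C: HIT. Cache (LRU->MRU): [L N W U C]
  35. access U: HIT. Cache (LRU->MRU): [L N W C U]
  36. access S: MISS, evict L. Cache (LRU->MRU): [N W C U S]
Total: 19 hits, 17 misses, 12 evictions

Answer: 12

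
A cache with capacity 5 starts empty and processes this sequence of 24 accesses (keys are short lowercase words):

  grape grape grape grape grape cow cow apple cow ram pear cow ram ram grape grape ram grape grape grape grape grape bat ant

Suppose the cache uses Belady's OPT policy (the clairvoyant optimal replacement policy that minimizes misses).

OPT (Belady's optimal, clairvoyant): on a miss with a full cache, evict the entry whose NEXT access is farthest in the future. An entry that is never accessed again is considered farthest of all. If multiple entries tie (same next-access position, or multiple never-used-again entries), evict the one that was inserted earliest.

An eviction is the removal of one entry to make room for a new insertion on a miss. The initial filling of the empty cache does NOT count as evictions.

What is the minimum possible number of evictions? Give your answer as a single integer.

OPT (Belady) simulation (capacity=5):
  1. access grape: MISS. Cache: [grape]
  2. access grape: HIT. Next use of grape: step 3. Cache: [grape]
  3. access grape: HIT. Next use of grape: step 4. Cache: [grape]
  4. access grape: HIT. Next use of grape: step 5. Cache: [grape]
  5. access grape: HIT. Next use of grape: step 15. Cache: [grape]
  6. access cow: MISS. Cache: [grape cow]
  7. access cow: HIT. Next use of cow: step 9. Cache: [grape cow]
  8. access apple: MISS. Cache: [grape cow apple]
  9. access cow: HIT. Next use of cow: step 12. Cache: [grape cow apple]
  10. access ram: MISS. Cache: [grape cow apple ram]
  11. access pear: MISS. Cache: [grape cow apple ram pear]
  12. access cow: HIT. Next use of cow: never. Cache: [grape cow apple ram pear]
  13. access ram: HIT. Next use of ram: step 14. Cache: [grape cow apple ram pear]
  14. access ram: HIT. Next use of ram: step 17. Cache: [grape cow apple ram pear]
  15. access grape: HIT. Next use of grape: step 16. Cache: [grape cow apple ram pear]
  16. access grape: HIT. Next use of grape: step 18. Cache: [grape cow apple ram pear]
  17. access ram: HIT. Next use of ram: never. Cache: [grape cow apple ram pear]
  18. access grape: HIT. Next use of grape: step 19. Cache: [grape cow apple ram pear]
  19. access grape: HIT. Next use of grape: step 20. Cache: [grape cow apple ram pear]
  20. access grape: HIT. Next use of grape: step 21. Cache: [grape cow apple ram pear]
  21. access grape: HIT. Next use of grape: step 22. Cache: [grape cow apple ram pear]
  22. access grape: HIT. Next use of grape: never. Cache: [grape cow apple ram pear]
  23. access bat: MISS, evict grape (next use: never). Cache: [cow apple ram pear bat]
  24. access ant: MISS, evict cow (next use: never). Cache: [apple ram pear bat ant]
Total: 17 hits, 7 misses, 2 evictions

Answer: 2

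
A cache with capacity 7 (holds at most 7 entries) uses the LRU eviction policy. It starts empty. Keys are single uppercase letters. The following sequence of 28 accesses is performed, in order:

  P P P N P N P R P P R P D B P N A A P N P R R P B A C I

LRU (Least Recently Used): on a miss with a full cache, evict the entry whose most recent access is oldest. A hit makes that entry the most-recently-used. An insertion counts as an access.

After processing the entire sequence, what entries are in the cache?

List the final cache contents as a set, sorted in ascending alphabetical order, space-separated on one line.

LRU simulation (capacity=7):
  1. access P: MISS. Cache (LRU->MRU): [P]
  2. access P: HIT. Cache (LRU->MRU): [P]
  3. access P: HIT. Cache (LRU->MRU): [P]
  4. access N: MISS. Cache (LRU->MRU): [P N]
  5. access P: HIT. Cache (LRU->MRU): [N P]
  6. access N: HIT. Cache (LRU->MRU): [P N]
  7. access P: HIT. Cache (LRU->MRU): [N P]
  8. access R: MISS. Cache (LRU->MRU): [N P R]
  9. access P: HIT. Cache (LRU->MRU): [N R P]
  10. access P: HIT. Cache (LRU->MRU): [N R P]
  11. access R: HIT. Cache (LRU->MRU): [N P R]
  12. access P: HIT. Cache (LRU->MRU): [N R P]
  13. access D: MISS. Cache (LRU->MRU): [N R P D]
  14. access B: MISS. Cache (LRU->MRU): [N R P D B]
  15. access P: HIT. Cache (LRU->MRU): [N R D B P]
  16. access N: HIT. Cache (LRU->MRU): [R D B P N]
  17. access A: MISS. Cache (LRU->MRU): [R D B P N A]
  18. access A: HIT. Cache (LRU->MRU): [R D B P N A]
  19. access P: HIT. Cache (LRU->MRU): [R D B N A P]
  20. access N: HIT. Cache (LRU->MRU): [R D B A P N]
  21. access P: HIT. Cache (LRU->MRU): [R D B A N P]
  22. access R: HIT. Cache (LRU->MRU): [D B A N P R]
  23. access R: HIT. Cache (LRU->MRU): [D B A N P R]
  24. access P: HIT. Cache (LRU->MRU): [D B A N R P]
  25. access B: HIT. Cache (LRU->MRU): [D A N R P B]
  26. access A: HIT. Cache (LRU->MRU): [D N R P B A]
  27. access C: MISS. Cache (LRU->MRU): [D N R P B A C]
  28. access I: MISS, evict D. Cache (LRU->MRU): [N R P B A C I]
Total: 20 hits, 8 misses, 1 evictions

Answer: A B C I N P R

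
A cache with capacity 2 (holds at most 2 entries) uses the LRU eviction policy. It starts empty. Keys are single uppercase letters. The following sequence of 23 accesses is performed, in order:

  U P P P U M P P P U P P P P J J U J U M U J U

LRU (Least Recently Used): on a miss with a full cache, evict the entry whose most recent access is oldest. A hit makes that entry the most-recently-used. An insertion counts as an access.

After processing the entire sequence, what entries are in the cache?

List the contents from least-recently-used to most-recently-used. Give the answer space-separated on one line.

LRU simulation (capacity=2):
  1. access U: MISS. Cache (LRU->MRU): [U]
  2. access P: MISS. Cache (LRU->MRU): [U P]
  3. access P: HIT. Cache (LRU->MRU): [U P]
  4. access P: HIT. Cache (LRU->MRU): [U P]
  5. access U: HIT. Cache (LRU->MRU): [P U]
  6. access M: MISS, evict P. Cache (LRU->MRU): [U M]
  7. access P: MISS, evict U. Cache (LRU->MRU): [M P]
  8. access P: HIT. Cache (LRU->MRU): [M P]
  9. access P: HIT. Cache (LRU->MRU): [M P]
  10. access U: MISS, evict M. Cache (LRU->MRU): [P U]
  11. access P: HIT. Cache (LRU->MRU): [U P]
  12. access P: HIT. Cache (LRU->MRU): [U P]
  13. access P: HIT. Cache (LRU->MRU): [U P]
  14. access P: HIT. Cache (LRU->MRU): [U P]
  15. access J: MISS, evict U. Cache (LRU->MRU): [P J]
  16. access J: HIT. Cache (LRU->MRU): [P J]
  17. access U: MISS, evict P. Cache (LRU->MRU): [J U]
  18. access J: HIT. Cache (LRU->MRU): [U J]
  19. access U: HIT. Cache (LRU->MRU): [J U]
  20. access M: MISS, evict J. Cache (LRU->MRU): [U M]
  21. access U: HIT. Cache (LRU->MRU): [M U]
  22. access J: MISS, evict M. Cache (LRU->MRU): [U J]
  23. access U: HIT. Cache (LRU->MRU): [J U]
Total: 14 hits, 9 misses, 7 evictions

Answer: J U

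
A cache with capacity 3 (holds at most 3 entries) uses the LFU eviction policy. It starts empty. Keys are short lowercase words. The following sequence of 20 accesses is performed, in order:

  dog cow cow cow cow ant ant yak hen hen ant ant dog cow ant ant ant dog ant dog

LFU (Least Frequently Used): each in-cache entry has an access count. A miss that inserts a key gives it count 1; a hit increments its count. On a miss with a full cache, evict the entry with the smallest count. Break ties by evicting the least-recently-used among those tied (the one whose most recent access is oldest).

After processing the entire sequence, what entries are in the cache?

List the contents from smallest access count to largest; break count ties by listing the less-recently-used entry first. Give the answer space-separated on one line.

LFU simulation (capacity=3):
  1. access dog: MISS. Cache: [dog(c=1)]
  2. access cow: MISS. Cache: [dog(c=1) cow(c=1)]
  3. access cow: HIT, count now 2. Cache: [dog(c=1) cow(c=2)]
  4. access cow: HIT, count now 3. Cache: [dog(c=1) cow(c=3)]
  5. access cow: HIT, count now 4. Cache: [dog(c=1) cow(c=4)]
  6. access ant: MISS. Cache: [dog(c=1) ant(c=1) cow(c=4)]
  7. access ant: HIT, count now 2. Cache: [dog(c=1) ant(c=2) cow(c=4)]
  8. access yak: MISS, evict dog(c=1). Cache: [yak(c=1) ant(c=2) cow(c=4)]
  9. access hen: MISS, evict yak(c=1). Cache: [hen(c=1) ant(c=2) cow(c=4)]
  10. access hen: HIT, count now 2. Cache: [ant(c=2) hen(c=2) cow(c=4)]
  11. access ant: HIT, count now 3. Cache: [hen(c=2) ant(c=3) cow(c=4)]
  12. access ant: HIT, count now 4. Cache: [hen(c=2) cow(c=4) ant(c=4)]
  13. access dog: MISS, evict hen(c=2). Cache: [dog(c=1) cow(c=4) ant(c=4)]
  14. access cow: HIT, count now 5. Cache: [dog(c=1) ant(c=4) cow(c=5)]
  15. access ant: HIT, count now 5. Cache: [dog(c=1) cow(c=5) ant(c=5)]
  16. access ant: HIT, count now 6. Cache: [dog(c=1) cow(c=5) ant(c=6)]
  17. access ant: HIT, count now 7. Cache: [dog(c=1) cow(c=5) ant(c=7)]
  18. access dog: HIT, count now 2. Cache: [dog(c=2) cow(c=5) ant(c=7)]
  19. access ant: HIT, count now 8. Cache: [dog(c=2) cow(c=5) ant(c=8)]
  20. access dog: HIT, count now 3. Cache: [dog(c=3) cow(c=5) ant(c=8)]
Total: 14 hits, 6 misses, 3 evictions

Answer: dog cow ant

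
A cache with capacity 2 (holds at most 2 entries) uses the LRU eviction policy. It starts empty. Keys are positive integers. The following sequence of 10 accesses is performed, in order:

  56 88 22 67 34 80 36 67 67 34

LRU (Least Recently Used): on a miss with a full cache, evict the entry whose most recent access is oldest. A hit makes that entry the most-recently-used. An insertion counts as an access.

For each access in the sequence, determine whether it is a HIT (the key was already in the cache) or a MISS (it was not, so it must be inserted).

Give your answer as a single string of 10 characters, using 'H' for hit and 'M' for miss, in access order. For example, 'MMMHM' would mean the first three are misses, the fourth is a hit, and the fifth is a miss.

Answer: MMMMMMMMHM

Derivation:
LRU simulation (capacity=2):
  1. access 56: MISS. Cache (LRU->MRU): [56]
  2. access 88: MISS. Cache (LRU->MRU): [56 88]
  3. access 22: MISS, evict 56. Cache (LRU->MRU): [88 22]
  4. access 67: MISS, evict 88. Cache (LRU->MRU): [22 67]
  5. access 34: MISS, evict 22. Cache (LRU->MRU): [67 34]
  6. access 80: MISS, evict 67. Cache (LRU->MRU): [34 80]
  7. access 36: MISS, evict 34. Cache (LRU->MRU): [80 36]
  8. access 67: MISS, evict 80. Cache (LRU->MRU): [36 67]
  9. access 67: HIT. Cache (LRU->MRU): [36 67]
  10. access 34: MISS, evict 36. Cache (LRU->MRU): [67 34]
Total: 1 hits, 9 misses, 7 evictions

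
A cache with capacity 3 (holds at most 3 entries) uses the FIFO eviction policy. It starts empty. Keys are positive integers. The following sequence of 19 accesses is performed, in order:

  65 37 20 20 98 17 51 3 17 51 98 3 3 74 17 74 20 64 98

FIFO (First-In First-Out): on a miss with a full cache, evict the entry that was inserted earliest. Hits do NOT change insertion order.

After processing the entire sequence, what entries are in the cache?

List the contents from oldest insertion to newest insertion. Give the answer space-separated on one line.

FIFO simulation (capacity=3):
  1. access 65: MISS. Cache (old->new): [65]
  2. access 37: MISS. Cache (old->new): [65 37]
  3. access 20: MISS. Cache (old->new): [65 37 20]
  4. access 20: HIT. Cache (old->new): [65 37 20]
  5. access 98: MISS, evict 65. Cache (old->new): [37 20 98]
  6. access 17: MISS, evict 37. Cache (old->new): [20 98 17]
  7. access 51: MISS, evict 20. Cache (old->new): [98 17 51]
  8. access 3: MISS, evict 98. Cache (old->new): [17 51 3]
  9. access 17: HIT. Cache (old->new): [17 51 3]
  10. access 51: HIT. Cache (old->new): [17 51 3]
  11. access 98: MISS, evict 17. Cache (old->new): [51 3 98]
  12. access 3: HIT. Cache (old->new): [51 3 98]
  13. access 3: HIT. Cache (old->new): [51 3 98]
  14. access 74: MISS, evict 51. Cache (old->new): [3 98 74]
  15. access 17: MISS, evict 3. Cache (old->new): [98 74 17]
  16. access 74: HIT. Cache (old->new): [98 74 17]
  17. access 20: MISS, evict 98. Cache (old->new): [74 17 20]
  18. access 64: MISS, evict 74. Cache (old->new): [17 20 64]
  19. access 98: MISS, evict 17. Cache (old->new): [20 64 98]
Total: 6 hits, 13 misses, 10 evictions

Answer: 20 64 98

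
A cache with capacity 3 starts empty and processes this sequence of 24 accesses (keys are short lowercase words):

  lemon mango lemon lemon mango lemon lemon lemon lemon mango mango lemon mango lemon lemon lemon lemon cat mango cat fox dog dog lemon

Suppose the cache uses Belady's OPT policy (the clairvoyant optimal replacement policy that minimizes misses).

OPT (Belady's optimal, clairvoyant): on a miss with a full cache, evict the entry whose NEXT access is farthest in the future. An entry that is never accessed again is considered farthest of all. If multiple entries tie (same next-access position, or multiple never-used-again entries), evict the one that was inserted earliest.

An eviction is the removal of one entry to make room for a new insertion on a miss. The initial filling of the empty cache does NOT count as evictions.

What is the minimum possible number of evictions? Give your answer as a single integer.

Answer: 2

Derivation:
OPT (Belady) simulation (capacity=3):
  1. access lemon: MISS. Cache: [lemon]
  2. access mango: MISS. Cache: [lemon mango]
  3. access lemon: HIT. Next use of lemon: step 4. Cache: [lemon mango]
  4. access lemon: HIT. Next use of lemon: step 6. Cache: [lemon mango]
  5. access mango: HIT. Next use of mango: step 10. Cache: [lemon mango]
  6. access lemon: HIT. Next use of lemon: step 7. Cache: [lemon mango]
  7. access lemon: HIT. Next use of lemon: step 8. Cache: [lemon mango]
  8. access lemon: HIT. Next use of lemon: step 9. Cache: [lemon mango]
  9. access lemon: HIT. Next use of lemon: step 12. Cache: [lemon mango]
  10. access mango: HIT. Next use of mango: step 11. Cache: [lemon mango]
  11. access mango: HIT. Next use of mango: step 13. Cache: [lemon mango]
  12. access lemon: HIT. Next use of lemon: step 14. Cache: [lemon mango]
  13. access mango: HIT. Next use of mango: step 19. Cache: [lemon mango]
  14. access lemon: HIT. Next use of lemon: step 15. Cache: [lemon mango]
  15. access lemon: HIT. Next use of lemon: step 16. Cache: [lemon mango]
  16. access lemon: HIT. Next use of lemon: step 17. Cache: [lemon mango]
  17. access lemon: HIT. Next use of lemon: step 24. Cache: [lemon mango]
  18. access cat: MISS. Cache: [lemon mango cat]
  19. access mango: HIT. Next use of mango: never. Cache: [lemon mango cat]
  20. access cat: HIT. Next use of cat: never. Cache: [lemon mango cat]
  21. access fox: MISS, evict mango (next use: never). Cache: [lemon cat fox]
  22. access dog: MISS, evict cat (next use: never). Cache: [lemon fox dog]
  23. access dog: HIT. Next use of dog: never. Cache: [lemon fox dog]
  24. access lemon: HIT. Next use of lemon: never. Cache: [lemon fox dog]
Total: 19 hits, 5 misses, 2 evictions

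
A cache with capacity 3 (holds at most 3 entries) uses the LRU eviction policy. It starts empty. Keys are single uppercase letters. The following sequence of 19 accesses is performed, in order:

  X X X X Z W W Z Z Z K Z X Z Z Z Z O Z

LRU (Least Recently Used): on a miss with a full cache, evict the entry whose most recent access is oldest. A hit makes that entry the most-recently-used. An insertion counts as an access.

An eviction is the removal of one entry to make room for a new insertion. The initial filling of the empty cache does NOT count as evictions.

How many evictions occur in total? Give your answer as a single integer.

Answer: 3

Derivation:
LRU simulation (capacity=3):
  1. access X: MISS. Cache (LRU->MRU): [X]
  2. access X: HIT. Cache (LRU->MRU): [X]
  3. access X: HIT. Cache (LRU->MRU): [X]
  4. access X: HIT. Cache (LRU->MRU): [X]
  5. access Z: MISS. Cache (LRU->MRU): [X Z]
  6. access W: MISS. Cache (LRU->MRU): [X Z W]
  7. access W: HIT. Cache (LRU->MRU): [X Z W]
  8. access Z: HIT. Cache (LRU->MRU): [X W Z]
  9. access Z: HIT. Cache (LRU->MRU): [X W Z]
  10. access Z: HIT. Cache (LRU->MRU): [X W Z]
  11. access K: MISS, evict X. Cache (LRU->MRU): [W Z K]
  12. access Z: HIT. Cache (LRU->MRU): [W K Z]
  13. access X: MISS, evict W. Cache (LRU->MRU): [K Z X]
  14. access Z: HIT. Cache (LRU->MRU): [K X Z]
  15. access Z: HIT. Cache (LRU->MRU): [K X Z]
  16. access Z: HIT. Cache (LRU->MRU): [K X Z]
  17. access Z: HIT. Cache (LRU->MRU): [K X Z]
  18. access O: MISS, evict K. Cache (LRU->MRU): [X Z O]
  19. access Z: HIT. Cache (LRU->MRU): [X O Z]
Total: 13 hits, 6 misses, 3 evictions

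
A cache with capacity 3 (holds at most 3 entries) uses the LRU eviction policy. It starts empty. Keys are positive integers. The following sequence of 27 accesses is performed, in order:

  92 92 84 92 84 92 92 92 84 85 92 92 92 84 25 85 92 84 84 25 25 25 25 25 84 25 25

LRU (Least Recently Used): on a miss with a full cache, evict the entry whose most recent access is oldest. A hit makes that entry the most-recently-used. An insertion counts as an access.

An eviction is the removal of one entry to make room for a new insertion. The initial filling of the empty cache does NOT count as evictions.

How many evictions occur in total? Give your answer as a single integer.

LRU simulation (capacity=3):
  1. access 92: MISS. Cache (LRU->MRU): [92]
  2. access 92: HIT. Cache (LRU->MRU): [92]
  3. access 84: MISS. Cache (LRU->MRU): [92 84]
  4. access 92: HIT. Cache (LRU->MRU): [84 92]
  5. access 84: HIT. Cache (LRU->MRU): [92 84]
  6. access 92: HIT. Cache (LRU->MRU): [84 92]
  7. access 92: HIT. Cache (LRU->MRU): [84 92]
  8. access 92: HIT. Cache (LRU->MRU): [84 92]
  9. access 84: HIT. Cache (LRU->MRU): [92 84]
  10. access 85: MISS. Cache (LRU->MRU): [92 84 85]
  11. access 92: HIT. Cache (LRU->MRU): [84 85 92]
  12. access 92: HIT. Cache (LRU->MRU): [84 85 92]
  13. access 92: HIT. Cache (LRU->MRU): [84 85 92]
  14. access 84: HIT. Cache (LRU->MRU): [85 92 84]
  15. access 25: MISS, evict 85. Cache (LRU->MRU): [92 84 25]
  16. access 85: MISS, evict 92. Cache (LRU->MRU): [84 25 85]
  17. access 92: MISS, evict 84. Cache (LRU->MRU): [25 85 92]
  18. access 84: MISS, evict 25. Cache (LRU->MRU): [85 92 84]
  19. access 84: HIT. Cache (LRU->MRU): [85 92 84]
  20. access 25: MISS, evict 85. Cache (LRU->MRU): [92 84 25]
  21. access 25: HIT. Cache (LRU->MRU): [92 84 25]
  22. access 25: HIT. Cache (LRU->MRU): [92 84 25]
  23. access 25: HIT. Cache (LRU->MRU): [92 84 25]
  24. access 25: HIT. Cache (LRU->MRU): [92 84 25]
  25. access 84: HIT. Cache (LRU->MRU): [92 25 84]
  26. access 25: HIT. Cache (LRU->MRU): [92 84 25]
  27. access 25: HIT. Cache (LRU->MRU): [92 84 25]
Total: 19 hits, 8 misses, 5 evictions

Answer: 5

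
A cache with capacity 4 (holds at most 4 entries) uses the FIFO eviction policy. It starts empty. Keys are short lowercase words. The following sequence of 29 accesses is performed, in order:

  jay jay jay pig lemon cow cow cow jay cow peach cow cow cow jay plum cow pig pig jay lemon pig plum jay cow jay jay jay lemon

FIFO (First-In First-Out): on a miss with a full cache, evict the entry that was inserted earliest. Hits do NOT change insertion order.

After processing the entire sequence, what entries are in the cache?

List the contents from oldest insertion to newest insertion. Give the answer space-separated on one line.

FIFO simulation (capacity=4):
  1. access jay: MISS. Cache (old->new): [jay]
  2. access jay: HIT. Cache (old->new): [jay]
  3. access jay: HIT. Cache (old->new): [jay]
  4. access pig: MISS. Cache (old->new): [jay pig]
  5. access lemon: MISS. Cache (old->new): [jay pig lemon]
  6. access cow: MISS. Cache (old->new): [jay pig lemon cow]
  7. access cow: HIT. Cache (old->new): [jay pig lemon cow]
  8. access cow: HIT. Cache (old->new): [jay pig lemon cow]
  9. access jay: HIT. Cache (old->new): [jay pig lemon cow]
  10. access cow: HIT. Cache (old->new): [jay pig lemon cow]
  11. access peach: MISS, evict jay. Cache (old->new): [pig lemon cow peach]
  12. access cow: HIT. Cache (old->new): [pig lemon cow peach]
  13. access cow: HIT. Cache (old->new): [pig lemon cow peach]
  14. access cow: HIT. Cache (old->new): [pig lemon cow peach]
  15. access jay: MISS, evict pig. Cache (old->new): [lemon cow peach jay]
  16. access plum: MISS, evict lemon. Cache (old->new): [cow peach jay plum]
  17. access cow: HIT. Cache (old->new): [cow peach jay plum]
  18. access pig: MISS, evict cow. Cache (old->new): [peach jay plum pig]
  19. access pig: HIT. Cache (old->new): [peach jay plum pig]
  20. access jay: HIT. Cache (old->new): [peach jay plum pig]
  21. access lemon: MISS, evict peach. Cache (old->new): [jay plum pig lemon]
  22. access pig: HIT. Cache (old->new): [jay plum pig lemon]
  23. access plum: HIT. Cache (old->new): [jay plum pig lemon]
  24. access jay: HIT. Cache (old->new): [jay plum pig lemon]
  25. access cow: MISS, evict jay. Cache (old->new): [plum pig lemon cow]
  26. access jay: MISS, evict plum. Cache (old->new): [pig lemon cow jay]
  27. access jay: HIT. Cache (old->new): [pig lemon cow jay]
  28. access jay: HIT. Cache (old->new): [pig lemon cow jay]
  29. access lemon: HIT. Cache (old->new): [pig lemon cow jay]
Total: 18 hits, 11 misses, 7 evictions

Answer: pig lemon cow jay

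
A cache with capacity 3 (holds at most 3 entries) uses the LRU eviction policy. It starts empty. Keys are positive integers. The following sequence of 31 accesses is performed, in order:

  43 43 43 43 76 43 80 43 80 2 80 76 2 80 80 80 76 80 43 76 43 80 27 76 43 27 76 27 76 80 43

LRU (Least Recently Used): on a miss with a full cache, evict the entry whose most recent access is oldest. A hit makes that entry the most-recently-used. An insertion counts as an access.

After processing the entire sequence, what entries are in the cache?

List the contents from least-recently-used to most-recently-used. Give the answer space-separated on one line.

LRU simulation (capacity=3):
  1. access 43: MISS. Cache (LRU->MRU): [43]
  2. access 43: HIT. Cache (LRU->MRU): [43]
  3. access 43: HIT. Cache (LRU->MRU): [43]
  4. access 43: HIT. Cache (LRU->MRU): [43]
  5. access 76: MISS. Cache (LRU->MRU): [43 76]
  6. access 43: HIT. Cache (LRU->MRU): [76 43]
  7. access 80: MISS. Cache (LRU->MRU): [76 43 80]
  8. access 43: HIT. Cache (LRU->MRU): [76 80 43]
  9. access 80: HIT. Cache (LRU->MRU): [76 43 80]
  10. access 2: MISS, evict 76. Cache (LRU->MRU): [43 80 2]
  11. access 80: HIT. Cache (LRU->MRU): [43 2 80]
  12. access 76: MISS, evict 43. Cache (LRU->MRU): [2 80 76]
  13. access 2: HIT. Cache (LRU->MRU): [80 76 2]
  14. access 80: HIT. Cache (LRU->MRU): [76 2 80]
  15. access 80: HIT. Cache (LRU->MRU): [76 2 80]
  16. access 80: HIT. Cache (LRU->MRU): [76 2 80]
  17. access 76: HIT. Cache (LRU->MRU): [2 80 76]
  18. access 80: HIT. Cache (LRU->MRU): [2 76 80]
  19. access 43: MISS, evict 2. Cache (LRU->MRU): [76 80 43]
  20. access 76: HIT. Cache (LRU->MRU): [80 43 76]
  21. access 43: HIT. Cache (LRU->MRU): [80 76 43]
  22. access 80: HIT. Cache (LRU->MRU): [76 43 80]
  23. access 27: MISS, evict 76. Cache (LRU->MRU): [43 80 27]
  24. access 76: MISS, evict 43. Cache (LRU->MRU): [80 27 76]
  25. access 43: MISS, evict 80. Cache (LRU->MRU): [27 76 43]
  26. access 27: HIT. Cache (LRU->MRU): [76 43 27]
  27. access 76: HIT. Cache (LRU->MRU): [43 27 76]
  28. access 27: HIT. Cache (LRU->MRU): [43 76 27]
  29. access 76: HIT. Cache (LRU->MRU): [43 27 76]
  30. access 80: MISS, evict 43. Cache (LRU->MRU): [27 76 80]
  31. access 43: MISS, evict 27. Cache (LRU->MRU): [76 80 43]
Total: 20 hits, 11 misses, 8 evictions

Answer: 76 80 43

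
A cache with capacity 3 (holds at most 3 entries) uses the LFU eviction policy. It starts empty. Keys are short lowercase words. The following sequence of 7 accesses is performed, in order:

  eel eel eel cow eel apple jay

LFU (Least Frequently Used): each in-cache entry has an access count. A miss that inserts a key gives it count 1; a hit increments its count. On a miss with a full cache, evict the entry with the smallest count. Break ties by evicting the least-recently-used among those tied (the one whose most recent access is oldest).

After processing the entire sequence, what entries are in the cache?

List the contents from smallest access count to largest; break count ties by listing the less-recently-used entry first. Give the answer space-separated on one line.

LFU simulation (capacity=3):
  1. access eel: MISS. Cache: [eel(c=1)]
  2. access eel: HIT, count now 2. Cache: [eel(c=2)]
  3. access eel: HIT, count now 3. Cache: [eel(c=3)]
  4. access cow: MISS. Cache: [cow(c=1) eel(c=3)]
  5. access eel: HIT, count now 4. Cache: [cow(c=1) eel(c=4)]
  6. access apple: MISS. Cache: [cow(c=1) apple(c=1) eel(c=4)]
  7. access jay: MISS, evict cow(c=1). Cache: [apple(c=1) jay(c=1) eel(c=4)]
Total: 3 hits, 4 misses, 1 evictions

Answer: apple jay eel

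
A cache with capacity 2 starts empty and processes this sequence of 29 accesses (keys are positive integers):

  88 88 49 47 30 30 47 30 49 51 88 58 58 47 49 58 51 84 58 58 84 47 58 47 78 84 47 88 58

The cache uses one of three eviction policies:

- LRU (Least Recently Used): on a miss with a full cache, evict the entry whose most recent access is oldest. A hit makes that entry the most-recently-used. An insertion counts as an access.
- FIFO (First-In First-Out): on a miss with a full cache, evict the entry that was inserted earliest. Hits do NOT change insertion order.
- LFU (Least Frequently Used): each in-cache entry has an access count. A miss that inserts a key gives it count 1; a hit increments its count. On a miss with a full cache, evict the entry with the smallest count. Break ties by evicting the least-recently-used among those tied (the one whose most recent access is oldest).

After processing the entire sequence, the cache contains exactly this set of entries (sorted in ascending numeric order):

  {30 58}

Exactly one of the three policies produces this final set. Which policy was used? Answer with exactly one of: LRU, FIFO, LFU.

Answer: LFU

Derivation:
Simulating under each policy and comparing final sets:
  LRU: final set = {58 88} -> differs
  FIFO: final set = {58 88} -> differs
  LFU: final set = {30 58} -> MATCHES target
Only LFU produces the target set.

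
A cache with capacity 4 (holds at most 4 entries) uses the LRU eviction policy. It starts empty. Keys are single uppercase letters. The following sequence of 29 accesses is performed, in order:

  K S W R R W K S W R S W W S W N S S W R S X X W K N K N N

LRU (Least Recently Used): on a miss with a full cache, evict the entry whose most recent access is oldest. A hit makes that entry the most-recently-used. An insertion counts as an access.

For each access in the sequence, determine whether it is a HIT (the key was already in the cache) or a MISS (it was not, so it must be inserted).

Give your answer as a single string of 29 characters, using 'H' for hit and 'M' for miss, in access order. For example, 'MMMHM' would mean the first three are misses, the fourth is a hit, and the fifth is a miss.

LRU simulation (capacity=4):
  1. access K: MISS. Cache (LRU->MRU): [K]
  2. access S: MISS. Cache (LRU->MRU): [K S]
  3. access W: MISS. Cache (LRU->MRU): [K S W]
  4. access R: MISS. Cache (LRU->MRU): [K S W R]
  5. access R: HIT. Cache (LRU->MRU): [K S W R]
  6. access W: HIT. Cache (LRU->MRU): [K S R W]
  7. access K: HIT. Cache (LRU->MRU): [S R W K]
  8. access S: HIT. Cache (LRU->MRU): [R W K S]
  9. access W: HIT. Cache (LRU->MRU): [R K S W]
  10. access R: HIT. Cache (LRU->MRU): [K S W R]
  11. access S: HIT. Cache (LRU->MRU): [K W R S]
  12. access W: HIT. Cache (LRU->MRU): [K R S W]
  13. access W: HIT. Cache (LRU->MRU): [K R S W]
  14. access S: HIT. Cache (LRU->MRU): [K R W S]
  15. access W: HIT. Cache (LRU->MRU): [K R S W]
  16. access N: MISS, evict K. Cache (LRU->MRU): [R S W N]
  17. access S: HIT. Cache (LRU->MRU): [R W N S]
  18. access S: HIT. Cache (LRU->MRU): [R W N S]
  19. access W: HIT. Cache (LRU->MRU): [R N S W]
  20. access R: HIT. Cache (LRU->MRU): [N S W R]
  21. access S: HIT. Cache (LRU->MRU): [N W R S]
  22. access X: MISS, evict N. Cache (LRU->MRU): [W R S X]
  23. access X: HIT. Cache (LRU->MRU): [W R S X]
  24. access W: HIT. Cache (LRU->MRU): [R S X W]
  25. access K: MISS, evict R. Cache (LRU->MRU): [S X W K]
  26. access N: MISS, evict S. Cache (LRU->MRU): [X W K N]
  27. access K: HIT. Cache (LRU->MRU): [X W N K]
  28. access N: HIT. Cache (LRU->MRU): [X W K N]
  29. access N: HIT. Cache (LRU->MRU): [X W K N]
Total: 21 hits, 8 misses, 4 evictions

Answer: MMMMHHHHHHHHHHHMHHHHHMHHMMHHH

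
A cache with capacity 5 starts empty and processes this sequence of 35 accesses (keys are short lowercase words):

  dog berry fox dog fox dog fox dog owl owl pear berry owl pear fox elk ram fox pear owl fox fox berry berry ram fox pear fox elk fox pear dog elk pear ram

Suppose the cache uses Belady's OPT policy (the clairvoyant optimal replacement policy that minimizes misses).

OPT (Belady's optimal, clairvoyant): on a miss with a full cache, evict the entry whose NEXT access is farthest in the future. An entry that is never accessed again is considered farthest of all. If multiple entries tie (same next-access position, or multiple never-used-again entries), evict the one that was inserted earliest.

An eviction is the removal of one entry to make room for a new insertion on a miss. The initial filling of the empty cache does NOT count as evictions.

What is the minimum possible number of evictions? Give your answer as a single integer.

Answer: 4

Derivation:
OPT (Belady) simulation (capacity=5):
  1. access dog: MISS. Cache: [dog]
  2. access berry: MISS. Cache: [dog berry]
  3. access fox: MISS. Cache: [dog berry fox]
  4. access dog: HIT. Next use of dog: step 6. Cache: [dog berry fox]
  5. access fox: HIT. Next use of fox: step 7. Cache: [dog berry fox]
  6. access dog: HIT. Next use of dog: step 8. Cache: [dog berry fox]
  7. access fox: HIT. Next use of fox: step 15. Cache: [dog berry fox]
  8. access dog: HIT. Next use of dog: step 32. Cache: [dog berry fox]
  9. access owl: MISS. Cache: [dog berry fox owl]
  10. access owl: HIT. Next use of owl: step 13. Cache: [dog berry fox owl]
  11. access pear: MISS. Cache: [dog berry fox owl pear]
  12. access berry: HIT. Next use of berry: step 23. Cache: [dog berry fox owl pear]
  13. access owl: HIT. Next use of owl: step 20. Cache: [dog berry fox owl pear]
  14. access pear: HIT. Next use of pear: step 19. Cache: [dog berry fox owl pear]
  15. access fox: HIT. Next use of fox: step 18. Cache: [dog berry fox owl pear]
  16. access elk: MISS, evict dog (next use: step 32). Cache: [berry fox owl pear elk]
  17. access ram: MISS, evict elk (next use: step 29). Cache: [berry fox owl pear ram]
  18. access fox: HIT. Next use of fox: step 21. Cache: [berry fox owl pear ram]
  19. access pear: HIT. Next use of pear: step 27. Cache: [berry fox owl pear ram]
  20. access owl: HIT. Next use of owl: never. Cache: [berry fox owl pear ram]
  21. access fox: HIT. Next use of fox: step 22. Cache: [berry fox owl pear ram]
  22. access fox: HIT. Next use of fox: step 26. Cache: [berry fox owl pear ram]
  23. access berry: HIT. Next use of berry: step 24. Cache: [berry fox owl pear ram]
  24. access berry: HIT. Next use of berry: never. Cache: [berry fox owl pear ram]
  25. access ram: HIT. Next use of ram: step 35. Cache: [berry fox owl pear ram]
  26. access fox: HIT. Next use of fox: step 28. Cache: [berry fox owl pear ram]
  27. access pear: HIT. Next use of pear: step 31. Cache: [berry fox owl pear ram]
  28. access fox: HIT. Next use of fox: step 30. Cache: [berry fox owl pear ram]
  29. access elk: MISS, evict berry (next use: never). Cache: [fox owl pear ram elk]
  30. access fox: HIT. Next use of fox: never. Cache: [fox owl pear ram elk]
  31. access pear: HIT. Next use of pear: step 34. Cache: [fox owl pear ram elk]
  32. access dog: MISS, evict fox (next use: never). Cache: [owl pear ram elk dog]
  33. access elk: HIT. Next use of elk: never. Cache: [owl pear ram elk dog]
  34. access pear: HIT. Next use of pear: never. Cache: [owl pear ram elk dog]
  35. access ram: HIT. Next use of ram: never. Cache: [owl pear ram elk dog]
Total: 26 hits, 9 misses, 4 evictions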